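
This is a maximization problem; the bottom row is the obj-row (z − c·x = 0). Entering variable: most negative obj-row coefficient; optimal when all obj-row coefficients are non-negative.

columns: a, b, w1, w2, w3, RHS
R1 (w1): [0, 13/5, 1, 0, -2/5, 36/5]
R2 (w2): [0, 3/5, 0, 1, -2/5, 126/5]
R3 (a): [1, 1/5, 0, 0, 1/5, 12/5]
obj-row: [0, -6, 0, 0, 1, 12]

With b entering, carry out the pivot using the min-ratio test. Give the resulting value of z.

Ratio test on column b — row 1: (36/5)/(13/5) = 36/13; row 2: (126/5)/(3/5) = 42; row 3: (12/5)/(1/5) = 12. Minimum is 36/13 at row 1 (w1 leaves); pivot element 13/5.
Pivot on row 1; the obj-row RHS becomes 12 − (-6)·(36/13) = 372/13.

372/13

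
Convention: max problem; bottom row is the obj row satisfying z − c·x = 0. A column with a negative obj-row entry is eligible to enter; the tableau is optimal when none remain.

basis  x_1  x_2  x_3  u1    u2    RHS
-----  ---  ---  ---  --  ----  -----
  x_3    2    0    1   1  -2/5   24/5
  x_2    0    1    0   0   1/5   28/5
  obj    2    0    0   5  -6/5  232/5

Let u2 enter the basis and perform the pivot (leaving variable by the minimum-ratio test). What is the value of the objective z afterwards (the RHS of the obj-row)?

Ratio test on column u2 — row 1: entry -2/5 ≤ 0; row 2: (28/5)/(1/5) = 28. Minimum is 28 at row 2 (x_2 leaves); pivot element 1/5.
Pivot on row 2; the obj-row RHS becomes 232/5 − (-6/5)·28 = 80.

80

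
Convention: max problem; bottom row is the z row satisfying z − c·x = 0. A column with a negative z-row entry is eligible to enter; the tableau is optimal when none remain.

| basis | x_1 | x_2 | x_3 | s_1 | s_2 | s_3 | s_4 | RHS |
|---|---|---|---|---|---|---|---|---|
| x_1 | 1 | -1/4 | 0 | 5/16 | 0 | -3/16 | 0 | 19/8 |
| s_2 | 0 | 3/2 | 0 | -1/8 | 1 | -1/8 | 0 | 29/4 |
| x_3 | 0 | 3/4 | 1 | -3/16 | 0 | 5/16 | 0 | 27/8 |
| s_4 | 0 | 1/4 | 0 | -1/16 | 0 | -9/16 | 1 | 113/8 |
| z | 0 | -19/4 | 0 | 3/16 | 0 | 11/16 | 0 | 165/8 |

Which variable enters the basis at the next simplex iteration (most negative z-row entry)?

Negative z-row entries: x_2: -19/4.
The most negative is -19/4 in column x_2, so x_2 enters.

x_2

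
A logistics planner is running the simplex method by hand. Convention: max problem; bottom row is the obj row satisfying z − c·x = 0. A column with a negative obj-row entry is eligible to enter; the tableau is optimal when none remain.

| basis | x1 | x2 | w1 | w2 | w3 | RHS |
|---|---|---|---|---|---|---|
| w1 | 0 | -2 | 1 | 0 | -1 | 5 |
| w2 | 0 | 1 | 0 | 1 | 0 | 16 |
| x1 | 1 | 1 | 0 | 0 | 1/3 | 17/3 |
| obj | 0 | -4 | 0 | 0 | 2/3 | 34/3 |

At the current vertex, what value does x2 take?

x2 is not in the basis, so in the current basic feasible solution x2 = 0.

0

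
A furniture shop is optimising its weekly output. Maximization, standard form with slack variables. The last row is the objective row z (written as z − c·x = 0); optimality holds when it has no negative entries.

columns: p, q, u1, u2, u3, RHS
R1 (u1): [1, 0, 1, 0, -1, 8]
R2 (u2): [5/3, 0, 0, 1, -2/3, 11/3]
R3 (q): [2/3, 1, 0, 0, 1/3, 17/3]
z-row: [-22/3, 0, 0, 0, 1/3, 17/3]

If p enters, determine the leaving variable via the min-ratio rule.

u2

Column p entries and ratios — u1: 8/1 = 8; u2: (11/3)/(5/3) = 11/5; q: (17/3)/(2/3) = 17/2.
Smallest ratio is 11/5 in the row of u2, so u2 leaves.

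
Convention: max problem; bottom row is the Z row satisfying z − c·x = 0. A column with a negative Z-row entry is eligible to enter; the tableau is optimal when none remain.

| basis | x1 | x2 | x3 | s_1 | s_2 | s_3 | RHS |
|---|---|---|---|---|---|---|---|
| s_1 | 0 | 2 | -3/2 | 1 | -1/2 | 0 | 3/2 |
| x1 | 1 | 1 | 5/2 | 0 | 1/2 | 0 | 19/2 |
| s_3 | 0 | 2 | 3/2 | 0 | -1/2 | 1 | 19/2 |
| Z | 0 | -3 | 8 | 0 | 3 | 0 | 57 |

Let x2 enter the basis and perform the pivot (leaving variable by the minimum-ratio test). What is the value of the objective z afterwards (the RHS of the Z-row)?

Ratio test on column x2 — row 1: (3/2)/2 = 3/4; row 2: (19/2)/1 = 19/2; row 3: (19/2)/2 = 19/4. Minimum is 3/4 at row 1 (s_1 leaves); pivot element 2.
Pivot on row 1; the Z-row RHS becomes 57 − (-3)·(3/4) = 237/4.

237/4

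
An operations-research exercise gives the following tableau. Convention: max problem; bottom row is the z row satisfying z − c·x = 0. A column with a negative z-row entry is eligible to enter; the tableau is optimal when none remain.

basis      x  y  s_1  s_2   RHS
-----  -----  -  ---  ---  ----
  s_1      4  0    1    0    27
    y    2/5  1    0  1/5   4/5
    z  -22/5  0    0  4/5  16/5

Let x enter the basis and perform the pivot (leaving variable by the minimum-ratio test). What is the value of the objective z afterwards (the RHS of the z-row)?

Ratio test on column x — row 1: 27/4 = 27/4; row 2: (4/5)/(2/5) = 2. Minimum is 2 at row 2 (y leaves); pivot element 2/5.
Pivot on row 2; the z-row RHS becomes 16/5 − (-22/5)·2 = 12.

12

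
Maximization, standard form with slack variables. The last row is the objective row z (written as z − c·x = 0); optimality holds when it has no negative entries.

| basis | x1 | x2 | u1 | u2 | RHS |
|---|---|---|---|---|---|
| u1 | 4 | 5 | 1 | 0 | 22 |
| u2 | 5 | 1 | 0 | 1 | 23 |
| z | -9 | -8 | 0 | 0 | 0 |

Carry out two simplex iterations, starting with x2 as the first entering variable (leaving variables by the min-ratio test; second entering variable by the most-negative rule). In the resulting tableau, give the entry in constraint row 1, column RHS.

6/7

Ratio test on column x2 — row 1: 22/5 = 22/5; row 2: 23/1 = 23. Minimum is 22/5 at row 1 (u1 leaves); pivot element 5.
Divide row 1 by 5; eliminate column x2 from the other rows.
Second iteration: most negative z-row entry is -13/5 in column x1, so x1 enters.
Ratio test on column x1 — row 1: (22/5)/(4/5) = 11/2; row 2: (93/5)/(21/5) = 31/7. Minimum is 31/7 at row 2 (u2 leaves); pivot element 21/5.
Divide row 2 by 21/5; eliminate column x1 from the other rows.
After both pivots, the entry at constraint row 1, column RHS is 6/7.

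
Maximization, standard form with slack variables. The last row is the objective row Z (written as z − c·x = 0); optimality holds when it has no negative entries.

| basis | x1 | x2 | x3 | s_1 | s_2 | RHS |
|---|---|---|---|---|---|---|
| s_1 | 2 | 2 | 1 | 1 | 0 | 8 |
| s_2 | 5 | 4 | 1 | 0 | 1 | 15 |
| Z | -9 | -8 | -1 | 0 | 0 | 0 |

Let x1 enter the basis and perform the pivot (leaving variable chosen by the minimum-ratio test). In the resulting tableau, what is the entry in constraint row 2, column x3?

Ratio test on column x1 — row 1: 8/2 = 4; row 2: 15/5 = 3. Minimum is 3 at row 2 (s_2 leaves); pivot element 5.
Divide row 2 by 5; eliminate column x1 from the other rows.
In the new row 2, the x3 entry is the old entry divided by the pivot: 1/5 = 1/5.

1/5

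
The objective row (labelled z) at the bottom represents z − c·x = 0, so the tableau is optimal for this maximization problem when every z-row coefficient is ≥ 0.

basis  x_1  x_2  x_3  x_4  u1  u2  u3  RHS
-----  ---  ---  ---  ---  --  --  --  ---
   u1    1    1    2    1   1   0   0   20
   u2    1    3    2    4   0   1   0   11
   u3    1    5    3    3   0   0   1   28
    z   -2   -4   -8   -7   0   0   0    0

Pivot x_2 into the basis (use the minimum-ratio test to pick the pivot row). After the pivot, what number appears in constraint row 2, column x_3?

Ratio test on column x_2 — row 1: 20/1 = 20; row 2: 11/3 = 11/3; row 3: 28/5 = 28/5. Minimum is 11/3 at row 2 (u2 leaves); pivot element 3.
Divide row 2 by 3; eliminate column x_2 from the other rows.
In the new row 2, the x_3 entry is the old entry divided by the pivot: 2/3 = 2/3.

2/3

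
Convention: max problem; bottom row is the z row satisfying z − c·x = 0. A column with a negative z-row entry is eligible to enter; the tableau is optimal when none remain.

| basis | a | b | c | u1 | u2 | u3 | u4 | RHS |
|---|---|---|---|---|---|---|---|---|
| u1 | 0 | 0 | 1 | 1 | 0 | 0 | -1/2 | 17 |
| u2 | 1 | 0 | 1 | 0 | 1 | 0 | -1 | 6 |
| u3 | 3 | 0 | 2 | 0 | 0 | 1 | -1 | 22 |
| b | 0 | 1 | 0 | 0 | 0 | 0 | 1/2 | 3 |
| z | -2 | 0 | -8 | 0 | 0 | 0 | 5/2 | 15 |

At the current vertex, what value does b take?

b is basic (row 4); its value is the RHS of that row, 3.

3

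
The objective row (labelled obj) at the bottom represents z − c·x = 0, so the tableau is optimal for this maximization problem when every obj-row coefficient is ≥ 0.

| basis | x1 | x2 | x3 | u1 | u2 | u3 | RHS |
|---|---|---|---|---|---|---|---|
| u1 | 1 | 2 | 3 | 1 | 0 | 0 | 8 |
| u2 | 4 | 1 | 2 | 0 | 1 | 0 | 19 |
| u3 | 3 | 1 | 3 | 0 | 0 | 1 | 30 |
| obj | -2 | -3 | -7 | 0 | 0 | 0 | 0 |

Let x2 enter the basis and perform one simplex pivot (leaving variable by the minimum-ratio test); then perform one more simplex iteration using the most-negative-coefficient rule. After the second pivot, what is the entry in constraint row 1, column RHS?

8/3

Ratio test on column x2 — row 1: 8/2 = 4; row 2: 19/1 = 19; row 3: 30/1 = 30. Minimum is 4 at row 1 (u1 leaves); pivot element 2.
Divide row 1 by 2; eliminate column x2 from the other rows.
Second iteration: most negative obj-row entry is -5/2 in column x3, so x3 enters.
Ratio test on column x3 — row 1: 4/(3/2) = 8/3; row 2: 15/(1/2) = 30; row 3: 26/(3/2) = 52/3. Minimum is 8/3 at row 1 (x2 leaves); pivot element 3/2.
Divide row 1 by 3/2; eliminate column x3 from the other rows.
After both pivots, the entry at constraint row 1, column RHS is 8/3.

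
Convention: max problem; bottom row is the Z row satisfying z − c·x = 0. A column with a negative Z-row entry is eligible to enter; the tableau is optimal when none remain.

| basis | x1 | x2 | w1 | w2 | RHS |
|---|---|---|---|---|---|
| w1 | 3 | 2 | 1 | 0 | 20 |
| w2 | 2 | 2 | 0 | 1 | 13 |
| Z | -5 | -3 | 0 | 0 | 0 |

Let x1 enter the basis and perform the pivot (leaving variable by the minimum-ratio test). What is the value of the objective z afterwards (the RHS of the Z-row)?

65/2

Ratio test on column x1 — row 1: 20/3 = 20/3; row 2: 13/2 = 13/2. Minimum is 13/2 at row 2 (w2 leaves); pivot element 2.
Pivot on row 2; the Z-row RHS becomes 0 − (-5)·(13/2) = 65/2.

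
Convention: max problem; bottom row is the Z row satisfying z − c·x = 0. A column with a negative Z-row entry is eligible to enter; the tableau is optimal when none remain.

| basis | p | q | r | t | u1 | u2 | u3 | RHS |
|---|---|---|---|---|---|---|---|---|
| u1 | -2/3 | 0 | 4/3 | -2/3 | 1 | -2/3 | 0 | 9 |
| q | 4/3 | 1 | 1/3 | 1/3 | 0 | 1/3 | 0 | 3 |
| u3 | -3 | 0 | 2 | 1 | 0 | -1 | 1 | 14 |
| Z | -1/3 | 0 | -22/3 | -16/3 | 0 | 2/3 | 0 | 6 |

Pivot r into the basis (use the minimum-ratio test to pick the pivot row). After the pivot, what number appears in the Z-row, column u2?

Ratio test on column r — row 1: 9/(4/3) = 27/4; row 2: 3/(1/3) = 9; row 3: 14/2 = 7. Minimum is 27/4 at row 1 (u1 leaves); pivot element 4/3.
Divide row 1 by 4/3; eliminate column r from the other rows.
Z-row update in column u2: 2/3 − (-22/3)·(-1/2) = -3.

-3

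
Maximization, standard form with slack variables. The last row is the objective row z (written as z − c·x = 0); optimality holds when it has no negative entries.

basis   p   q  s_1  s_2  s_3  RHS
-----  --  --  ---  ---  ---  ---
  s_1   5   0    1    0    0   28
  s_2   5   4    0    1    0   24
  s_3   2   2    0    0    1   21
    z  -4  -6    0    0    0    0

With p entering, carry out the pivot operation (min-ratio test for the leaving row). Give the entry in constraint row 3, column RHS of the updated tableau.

Ratio test on column p — row 1: 28/5 = 28/5; row 2: 24/5 = 24/5; row 3: 21/2 = 21/2. Minimum is 24/5 at row 2 (s_2 leaves); pivot element 5.
Divide row 2 by 5; eliminate column p from the other rows.
Row 3 update in column RHS: 21 − 2·(24/5) = 57/5.

57/5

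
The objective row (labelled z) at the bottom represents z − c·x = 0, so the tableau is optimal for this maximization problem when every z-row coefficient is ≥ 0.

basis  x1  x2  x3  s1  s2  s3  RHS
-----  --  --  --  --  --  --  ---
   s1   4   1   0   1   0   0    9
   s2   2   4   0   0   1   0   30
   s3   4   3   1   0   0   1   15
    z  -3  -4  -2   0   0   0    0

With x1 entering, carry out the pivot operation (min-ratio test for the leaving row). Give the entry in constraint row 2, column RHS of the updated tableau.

Ratio test on column x1 — row 1: 9/4 = 9/4; row 2: 30/2 = 15; row 3: 15/4 = 15/4. Minimum is 9/4 at row 1 (s1 leaves); pivot element 4.
Divide row 1 by 4; eliminate column x1 from the other rows.
Row 2 update in column RHS: 30 − 2·(9/4) = 51/2.

51/2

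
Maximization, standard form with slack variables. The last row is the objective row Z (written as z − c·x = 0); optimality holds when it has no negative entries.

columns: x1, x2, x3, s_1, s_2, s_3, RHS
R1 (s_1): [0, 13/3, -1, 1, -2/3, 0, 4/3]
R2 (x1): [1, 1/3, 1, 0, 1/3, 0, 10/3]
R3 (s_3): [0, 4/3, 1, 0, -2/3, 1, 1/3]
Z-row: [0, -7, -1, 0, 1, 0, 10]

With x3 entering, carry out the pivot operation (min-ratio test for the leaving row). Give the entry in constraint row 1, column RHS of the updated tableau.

Ratio test on column x3 — row 1: entry -1 ≤ 0; row 2: (10/3)/1 = 10/3; row 3: (1/3)/1 = 1/3. Minimum is 1/3 at row 3 (s_3 leaves); pivot element 1.
Divide row 3 by 1; eliminate column x3 from the other rows.
Row 1 update in column RHS: 4/3 − (-1)·(1/3) = 5/3.

5/3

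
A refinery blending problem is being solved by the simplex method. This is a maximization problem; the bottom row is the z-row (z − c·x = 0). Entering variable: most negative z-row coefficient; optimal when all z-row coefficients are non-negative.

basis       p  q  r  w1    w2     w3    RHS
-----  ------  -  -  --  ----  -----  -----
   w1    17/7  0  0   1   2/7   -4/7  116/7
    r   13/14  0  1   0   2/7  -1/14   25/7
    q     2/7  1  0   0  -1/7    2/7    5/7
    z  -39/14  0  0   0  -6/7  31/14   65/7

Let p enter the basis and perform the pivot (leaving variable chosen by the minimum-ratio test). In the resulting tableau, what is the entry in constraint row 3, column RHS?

Ratio test on column p — row 1: (116/7)/(17/7) = 116/17; row 2: (25/7)/(13/14) = 50/13; row 3: (5/7)/(2/7) = 5/2. Minimum is 5/2 at row 3 (q leaves); pivot element 2/7.
Divide row 3 by 2/7; eliminate column p from the other rows.
In the new row 3, the RHS entry is the old entry divided by the pivot: (5/7)/(2/7) = 5/2.

5/2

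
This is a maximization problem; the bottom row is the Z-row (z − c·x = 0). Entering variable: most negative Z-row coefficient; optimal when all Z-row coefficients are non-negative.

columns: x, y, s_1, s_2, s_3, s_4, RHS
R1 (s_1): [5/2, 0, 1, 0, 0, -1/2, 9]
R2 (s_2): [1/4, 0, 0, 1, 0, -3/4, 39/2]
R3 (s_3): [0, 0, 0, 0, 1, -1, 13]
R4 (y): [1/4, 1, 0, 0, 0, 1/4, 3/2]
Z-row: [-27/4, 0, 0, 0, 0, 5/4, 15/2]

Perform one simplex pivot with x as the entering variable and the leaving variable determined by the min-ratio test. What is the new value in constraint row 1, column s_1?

2/5

Ratio test on column x — row 1: 9/(5/2) = 18/5; row 2: (39/2)/(1/4) = 78; row 3: entry 0 ≤ 0; row 4: (3/2)/(1/4) = 6. Minimum is 18/5 at row 1 (s_1 leaves); pivot element 5/2.
Divide row 1 by 5/2; eliminate column x from the other rows.
In the new row 1, the s_1 entry is the old entry divided by the pivot: 1/(5/2) = 2/5.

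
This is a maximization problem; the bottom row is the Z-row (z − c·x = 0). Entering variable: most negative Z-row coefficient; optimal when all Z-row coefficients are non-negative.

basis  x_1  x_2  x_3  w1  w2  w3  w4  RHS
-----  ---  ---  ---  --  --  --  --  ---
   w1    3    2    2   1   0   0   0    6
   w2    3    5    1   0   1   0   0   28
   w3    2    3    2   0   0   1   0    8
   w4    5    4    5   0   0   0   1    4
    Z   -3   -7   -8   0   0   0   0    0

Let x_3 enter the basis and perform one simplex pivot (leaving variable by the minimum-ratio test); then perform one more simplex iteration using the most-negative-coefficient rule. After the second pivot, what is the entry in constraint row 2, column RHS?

23

Ratio test on column x_3 — row 1: 6/2 = 3; row 2: 28/1 = 28; row 3: 8/2 = 4; row 4: 4/5 = 4/5. Minimum is 4/5 at row 4 (w4 leaves); pivot element 5.
Divide row 4 by 5; eliminate column x_3 from the other rows.
Second iteration: most negative Z-row entry is -3/5 in column x_2, so x_2 enters.
Ratio test on column x_2 — row 1: (22/5)/(2/5) = 11; row 2: (136/5)/(21/5) = 136/21; row 3: (32/5)/(7/5) = 32/7; row 4: (4/5)/(4/5) = 1. Minimum is 1 at row 4 (x_3 leaves); pivot element 4/5.
Divide row 4 by 4/5; eliminate column x_2 from the other rows.
After both pivots, the entry at constraint row 2, column RHS is 23.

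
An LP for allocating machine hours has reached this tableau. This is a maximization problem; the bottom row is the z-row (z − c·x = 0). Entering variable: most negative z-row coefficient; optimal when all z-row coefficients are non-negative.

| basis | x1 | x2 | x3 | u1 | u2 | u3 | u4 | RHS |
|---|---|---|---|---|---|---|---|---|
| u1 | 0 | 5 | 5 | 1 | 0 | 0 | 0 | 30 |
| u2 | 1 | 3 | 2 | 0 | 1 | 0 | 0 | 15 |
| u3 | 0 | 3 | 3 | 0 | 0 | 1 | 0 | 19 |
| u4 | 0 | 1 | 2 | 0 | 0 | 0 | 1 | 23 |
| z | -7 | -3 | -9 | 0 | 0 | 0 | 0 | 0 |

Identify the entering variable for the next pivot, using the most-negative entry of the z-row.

Negative z-row entries: x1: -7, x2: -3, x3: -9.
The most negative is -9 in column x3, so x3 enters.

x3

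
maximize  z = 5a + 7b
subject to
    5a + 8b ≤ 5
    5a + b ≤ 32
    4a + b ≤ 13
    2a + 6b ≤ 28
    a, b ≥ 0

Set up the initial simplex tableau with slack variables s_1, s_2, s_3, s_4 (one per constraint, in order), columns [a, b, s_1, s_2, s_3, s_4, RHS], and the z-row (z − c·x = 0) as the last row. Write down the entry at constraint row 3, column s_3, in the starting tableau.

1

Slack s_3 belongs to constraint 3; its column is the unit vector e_3, so the entry in row 3 is 1.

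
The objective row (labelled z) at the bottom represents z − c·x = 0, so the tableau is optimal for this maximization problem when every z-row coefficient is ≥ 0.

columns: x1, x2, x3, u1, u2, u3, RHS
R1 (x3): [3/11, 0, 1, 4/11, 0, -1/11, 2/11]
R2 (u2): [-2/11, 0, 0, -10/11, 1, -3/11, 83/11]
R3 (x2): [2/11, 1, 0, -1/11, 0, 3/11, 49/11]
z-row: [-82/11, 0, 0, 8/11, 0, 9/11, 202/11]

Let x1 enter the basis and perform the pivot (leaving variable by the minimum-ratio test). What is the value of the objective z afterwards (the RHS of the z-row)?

70/3

Ratio test on column x1 — row 1: (2/11)/(3/11) = 2/3; row 2: entry -2/11 ≤ 0; row 3: (49/11)/(2/11) = 49/2. Minimum is 2/3 at row 1 (x3 leaves); pivot element 3/11.
Pivot on row 1; the z-row RHS becomes 202/11 − (-82/11)·(2/3) = 70/3.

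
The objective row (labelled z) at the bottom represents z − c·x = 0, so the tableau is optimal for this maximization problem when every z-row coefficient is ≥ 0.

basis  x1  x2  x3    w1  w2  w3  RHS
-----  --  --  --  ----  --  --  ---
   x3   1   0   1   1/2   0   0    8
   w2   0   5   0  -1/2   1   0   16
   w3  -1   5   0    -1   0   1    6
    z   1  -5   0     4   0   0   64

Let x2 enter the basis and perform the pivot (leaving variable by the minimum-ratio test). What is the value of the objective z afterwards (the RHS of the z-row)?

Ratio test on column x2 — row 1: entry 0 ≤ 0; row 2: 16/5 = 16/5; row 3: 6/5 = 6/5. Minimum is 6/5 at row 3 (w3 leaves); pivot element 5.
Pivot on row 3; the z-row RHS becomes 64 − (-5)·(6/5) = 70.

70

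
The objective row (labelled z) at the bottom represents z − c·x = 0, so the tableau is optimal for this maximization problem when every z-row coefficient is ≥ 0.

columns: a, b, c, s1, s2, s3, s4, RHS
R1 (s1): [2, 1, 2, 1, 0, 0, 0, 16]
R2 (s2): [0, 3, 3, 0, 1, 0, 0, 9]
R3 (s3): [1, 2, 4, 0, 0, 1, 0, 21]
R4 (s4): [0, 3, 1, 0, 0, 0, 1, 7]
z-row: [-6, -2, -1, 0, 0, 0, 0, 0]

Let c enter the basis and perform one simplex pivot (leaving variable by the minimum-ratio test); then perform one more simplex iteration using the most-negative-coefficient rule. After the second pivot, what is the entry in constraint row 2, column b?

Ratio test on column c — row 1: 16/2 = 8; row 2: 9/3 = 3; row 3: 21/4 = 21/4; row 4: 7/1 = 7. Minimum is 3 at row 2 (s2 leaves); pivot element 3.
Divide row 2 by 3; eliminate column c from the other rows.
Second iteration: most negative z-row entry is -6 in column a, so a enters.
Ratio test on column a — row 1: 10/2 = 5; row 2: entry 0 ≤ 0; row 3: 9/1 = 9; row 4: entry 0 ≤ 0. Minimum is 5 at row 1 (s1 leaves); pivot element 2.
Divide row 1 by 2; eliminate column a from the other rows.
After both pivots, the entry at constraint row 2, column b is 1.

1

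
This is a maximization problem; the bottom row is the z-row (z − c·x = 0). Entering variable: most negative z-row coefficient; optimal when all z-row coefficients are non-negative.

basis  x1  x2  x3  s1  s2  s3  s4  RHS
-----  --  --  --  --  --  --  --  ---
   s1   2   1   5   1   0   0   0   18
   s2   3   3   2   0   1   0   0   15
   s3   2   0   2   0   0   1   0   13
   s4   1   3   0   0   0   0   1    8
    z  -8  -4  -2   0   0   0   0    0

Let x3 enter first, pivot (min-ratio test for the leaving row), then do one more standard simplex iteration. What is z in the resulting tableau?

360/11

Ratio test on column x3 — row 1: 18/5 = 18/5; row 2: 15/2 = 15/2; row 3: 13/2 = 13/2; row 4: entry 0 ≤ 0. Minimum is 18/5 at row 1 (s1 leaves); pivot element 5.
Pivot on row 1; the z-row RHS becomes 0 − (-2)·(18/5) = 36/5.
Next entering variable (most negative z-row entry -36/5): x1.
Ratio test on column x1 — row 1: (18/5)/(2/5) = 9; row 2: (39/5)/(11/5) = 39/11; row 3: (29/5)/(6/5) = 29/6; row 4: 8/1 = 8. Minimum is 39/11 at row 2 (s2 leaves); pivot element 11/5.
After the second pivot the z-row RHS is 36/5 − (-36/5)·(39/11) = 360/11.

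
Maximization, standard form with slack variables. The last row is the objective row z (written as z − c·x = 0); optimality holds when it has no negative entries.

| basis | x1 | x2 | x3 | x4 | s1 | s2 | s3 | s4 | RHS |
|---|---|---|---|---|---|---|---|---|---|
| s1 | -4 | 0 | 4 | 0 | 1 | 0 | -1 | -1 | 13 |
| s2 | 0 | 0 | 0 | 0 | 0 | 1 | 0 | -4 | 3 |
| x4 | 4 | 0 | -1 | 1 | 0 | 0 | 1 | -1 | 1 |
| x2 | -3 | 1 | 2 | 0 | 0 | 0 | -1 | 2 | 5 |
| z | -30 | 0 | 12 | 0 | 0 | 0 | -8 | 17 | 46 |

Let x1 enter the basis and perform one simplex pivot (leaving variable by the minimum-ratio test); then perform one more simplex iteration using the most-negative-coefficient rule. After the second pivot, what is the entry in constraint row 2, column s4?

-4

Ratio test on column x1 — row 1: entry -4 ≤ 0; row 2: entry 0 ≤ 0; row 3: 1/4 = 1/4; row 4: entry -3 ≤ 0. Minimum is 1/4 at row 3 (x4 leaves); pivot element 4.
Divide row 3 by 4; eliminate column x1 from the other rows.
Second iteration: most negative z-row entry is -1/2 in column s3, so s3 enters.
Ratio test on column s3 — row 1: entry 0 ≤ 0; row 2: entry 0 ≤ 0; row 3: (1/4)/(1/4) = 1; row 4: entry -1/4 ≤ 0. Minimum is 1 at row 3 (x1 leaves); pivot element 1/4.
Divide row 3 by 1/4; eliminate column s3 from the other rows.
After both pivots, the entry at constraint row 2, column s4 is -4.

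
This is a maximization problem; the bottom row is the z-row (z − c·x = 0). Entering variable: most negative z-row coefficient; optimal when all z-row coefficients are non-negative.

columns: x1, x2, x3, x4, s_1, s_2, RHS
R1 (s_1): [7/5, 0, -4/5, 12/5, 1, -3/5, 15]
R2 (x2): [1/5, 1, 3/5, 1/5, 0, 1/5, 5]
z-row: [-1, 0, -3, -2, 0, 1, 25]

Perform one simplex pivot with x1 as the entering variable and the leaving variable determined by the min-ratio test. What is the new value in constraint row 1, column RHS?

Ratio test on column x1 — row 1: 15/(7/5) = 75/7; row 2: 5/(1/5) = 25. Minimum is 75/7 at row 1 (s_1 leaves); pivot element 7/5.
Divide row 1 by 7/5; eliminate column x1 from the other rows.
In the new row 1, the RHS entry is the old entry divided by the pivot: 15/(7/5) = 75/7.

75/7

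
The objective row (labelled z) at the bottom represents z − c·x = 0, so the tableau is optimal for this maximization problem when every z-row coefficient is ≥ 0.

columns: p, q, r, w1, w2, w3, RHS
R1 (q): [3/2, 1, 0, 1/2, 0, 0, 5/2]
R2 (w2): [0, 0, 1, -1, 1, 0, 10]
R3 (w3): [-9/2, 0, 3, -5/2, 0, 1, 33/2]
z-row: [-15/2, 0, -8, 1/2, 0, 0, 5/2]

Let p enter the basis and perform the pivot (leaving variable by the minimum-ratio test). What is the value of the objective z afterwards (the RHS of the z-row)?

15

Ratio test on column p — row 1: (5/2)/(3/2) = 5/3; row 2: entry 0 ≤ 0; row 3: entry -9/2 ≤ 0. Minimum is 5/3 at row 1 (q leaves); pivot element 3/2.
Pivot on row 1; the z-row RHS becomes 5/2 − (-15/2)·(5/3) = 15.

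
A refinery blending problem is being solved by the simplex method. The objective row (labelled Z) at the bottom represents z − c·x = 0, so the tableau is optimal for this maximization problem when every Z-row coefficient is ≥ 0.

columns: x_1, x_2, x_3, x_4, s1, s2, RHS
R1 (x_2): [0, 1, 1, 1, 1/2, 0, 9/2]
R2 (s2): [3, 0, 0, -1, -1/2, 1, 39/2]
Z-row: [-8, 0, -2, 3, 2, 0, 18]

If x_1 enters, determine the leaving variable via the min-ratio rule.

Column x_1 entries and ratios — x_2: 0 ≤ 0, skip; s2: (39/2)/3 = 13/2.
Smallest ratio is 13/2 in the row of s2, so s2 leaves.

s2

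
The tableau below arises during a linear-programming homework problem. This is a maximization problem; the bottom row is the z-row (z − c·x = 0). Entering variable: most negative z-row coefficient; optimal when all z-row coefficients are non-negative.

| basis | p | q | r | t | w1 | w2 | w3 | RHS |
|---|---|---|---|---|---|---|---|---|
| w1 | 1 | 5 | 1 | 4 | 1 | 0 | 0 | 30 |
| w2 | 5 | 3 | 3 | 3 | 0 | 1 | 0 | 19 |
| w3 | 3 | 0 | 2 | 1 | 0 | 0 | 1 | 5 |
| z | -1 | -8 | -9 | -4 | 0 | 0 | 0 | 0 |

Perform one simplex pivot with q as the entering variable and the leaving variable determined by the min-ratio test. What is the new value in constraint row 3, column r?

Ratio test on column q — row 1: 30/5 = 6; row 2: 19/3 = 19/3; row 3: entry 0 ≤ 0. Minimum is 6 at row 1 (w1 leaves); pivot element 5.
Divide row 1 by 5; eliminate column q from the other rows.
Row 3 update in column r: 2 − 0·(1/5) = 2.

2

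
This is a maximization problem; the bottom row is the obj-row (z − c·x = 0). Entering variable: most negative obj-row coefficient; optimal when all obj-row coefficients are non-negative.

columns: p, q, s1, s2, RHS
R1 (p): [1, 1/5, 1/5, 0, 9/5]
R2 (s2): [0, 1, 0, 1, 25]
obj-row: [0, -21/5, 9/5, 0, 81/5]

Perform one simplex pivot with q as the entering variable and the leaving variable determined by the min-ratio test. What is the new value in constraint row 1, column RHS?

Ratio test on column q — row 1: (9/5)/(1/5) = 9; row 2: 25/1 = 25. Minimum is 9 at row 1 (p leaves); pivot element 1/5.
Divide row 1 by 1/5; eliminate column q from the other rows.
In the new row 1, the RHS entry is the old entry divided by the pivot: (9/5)/(1/5) = 9.

9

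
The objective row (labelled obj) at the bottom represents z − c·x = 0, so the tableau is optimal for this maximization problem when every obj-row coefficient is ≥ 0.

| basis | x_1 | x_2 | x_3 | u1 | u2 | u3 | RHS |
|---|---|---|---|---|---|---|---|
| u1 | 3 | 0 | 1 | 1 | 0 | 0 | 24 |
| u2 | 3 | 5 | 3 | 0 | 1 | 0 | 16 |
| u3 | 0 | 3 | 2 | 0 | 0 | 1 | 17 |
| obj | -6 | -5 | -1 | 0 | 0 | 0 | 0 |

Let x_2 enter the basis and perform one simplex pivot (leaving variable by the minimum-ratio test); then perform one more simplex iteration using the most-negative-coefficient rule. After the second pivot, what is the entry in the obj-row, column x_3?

5

Ratio test on column x_2 — row 1: entry 0 ≤ 0; row 2: 16/5 = 16/5; row 3: 17/3 = 17/3. Minimum is 16/5 at row 2 (u2 leaves); pivot element 5.
Divide row 2 by 5; eliminate column x_2 from the other rows.
Second iteration: most negative obj-row entry is -3 in column x_1, so x_1 enters.
Ratio test on column x_1 — row 1: 24/3 = 8; row 2: (16/5)/(3/5) = 16/3; row 3: entry -9/5 ≤ 0. Minimum is 16/3 at row 2 (x_2 leaves); pivot element 3/5.
Divide row 2 by 3/5; eliminate column x_1 from the other rows.
After both pivots, the entry at the obj-row, column x_3 is 5.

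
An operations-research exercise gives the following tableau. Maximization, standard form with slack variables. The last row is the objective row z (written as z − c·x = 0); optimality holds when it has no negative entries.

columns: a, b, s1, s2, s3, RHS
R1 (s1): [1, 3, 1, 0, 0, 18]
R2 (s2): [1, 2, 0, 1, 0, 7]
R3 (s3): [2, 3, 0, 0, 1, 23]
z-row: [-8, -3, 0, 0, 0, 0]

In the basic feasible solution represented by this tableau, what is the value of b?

0

b is not in the basis, so in the current basic feasible solution b = 0.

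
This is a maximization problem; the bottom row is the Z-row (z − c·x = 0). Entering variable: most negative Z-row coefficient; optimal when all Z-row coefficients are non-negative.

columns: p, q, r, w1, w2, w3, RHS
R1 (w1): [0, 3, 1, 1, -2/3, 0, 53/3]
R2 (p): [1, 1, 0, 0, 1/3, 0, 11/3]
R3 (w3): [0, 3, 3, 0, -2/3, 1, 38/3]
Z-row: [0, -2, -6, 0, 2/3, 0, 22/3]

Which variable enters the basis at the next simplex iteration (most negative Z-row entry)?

r

Negative Z-row entries: q: -2, r: -6.
The most negative is -6 in column r, so r enters.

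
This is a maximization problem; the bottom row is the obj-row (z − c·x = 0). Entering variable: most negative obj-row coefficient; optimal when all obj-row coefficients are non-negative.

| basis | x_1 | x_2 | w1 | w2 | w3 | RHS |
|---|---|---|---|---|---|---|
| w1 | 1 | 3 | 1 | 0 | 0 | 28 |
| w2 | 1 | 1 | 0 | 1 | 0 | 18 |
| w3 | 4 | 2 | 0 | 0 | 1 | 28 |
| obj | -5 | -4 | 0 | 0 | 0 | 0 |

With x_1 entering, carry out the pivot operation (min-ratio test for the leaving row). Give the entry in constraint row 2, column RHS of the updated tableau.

11

Ratio test on column x_1 — row 1: 28/1 = 28; row 2: 18/1 = 18; row 3: 28/4 = 7. Minimum is 7 at row 3 (w3 leaves); pivot element 4.
Divide row 3 by 4; eliminate column x_1 from the other rows.
Row 2 update in column RHS: 18 − 1·7 = 11.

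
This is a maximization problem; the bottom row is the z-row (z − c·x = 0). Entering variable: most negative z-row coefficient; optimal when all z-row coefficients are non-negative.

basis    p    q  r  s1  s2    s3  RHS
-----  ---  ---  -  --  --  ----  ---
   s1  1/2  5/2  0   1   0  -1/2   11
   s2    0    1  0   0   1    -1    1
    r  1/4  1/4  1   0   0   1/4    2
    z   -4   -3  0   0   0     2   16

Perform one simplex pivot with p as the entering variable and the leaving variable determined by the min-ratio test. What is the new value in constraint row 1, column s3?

Ratio test on column p — row 1: 11/(1/2) = 22; row 2: entry 0 ≤ 0; row 3: 2/(1/4) = 8. Minimum is 8 at row 3 (r leaves); pivot element 1/4.
Divide row 3 by 1/4; eliminate column p from the other rows.
Row 1 update in column s3: -1/2 − (1/2)·1 = -1.

-1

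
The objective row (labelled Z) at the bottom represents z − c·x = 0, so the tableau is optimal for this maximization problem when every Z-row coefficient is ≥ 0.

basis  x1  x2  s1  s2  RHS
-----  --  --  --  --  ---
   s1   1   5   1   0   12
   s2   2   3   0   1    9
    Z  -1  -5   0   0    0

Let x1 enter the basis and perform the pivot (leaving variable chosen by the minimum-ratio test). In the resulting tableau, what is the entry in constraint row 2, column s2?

1/2

Ratio test on column x1 — row 1: 12/1 = 12; row 2: 9/2 = 9/2. Minimum is 9/2 at row 2 (s2 leaves); pivot element 2.
Divide row 2 by 2; eliminate column x1 from the other rows.
In the new row 2, the s2 entry is the old entry divided by the pivot: 1/2 = 1/2.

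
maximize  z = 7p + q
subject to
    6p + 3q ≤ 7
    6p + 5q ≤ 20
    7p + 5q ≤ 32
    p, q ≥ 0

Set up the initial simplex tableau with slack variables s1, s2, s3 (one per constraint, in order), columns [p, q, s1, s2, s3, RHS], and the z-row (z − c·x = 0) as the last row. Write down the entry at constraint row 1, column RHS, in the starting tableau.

The RHS of constraint 1 is b_1 = 7.

7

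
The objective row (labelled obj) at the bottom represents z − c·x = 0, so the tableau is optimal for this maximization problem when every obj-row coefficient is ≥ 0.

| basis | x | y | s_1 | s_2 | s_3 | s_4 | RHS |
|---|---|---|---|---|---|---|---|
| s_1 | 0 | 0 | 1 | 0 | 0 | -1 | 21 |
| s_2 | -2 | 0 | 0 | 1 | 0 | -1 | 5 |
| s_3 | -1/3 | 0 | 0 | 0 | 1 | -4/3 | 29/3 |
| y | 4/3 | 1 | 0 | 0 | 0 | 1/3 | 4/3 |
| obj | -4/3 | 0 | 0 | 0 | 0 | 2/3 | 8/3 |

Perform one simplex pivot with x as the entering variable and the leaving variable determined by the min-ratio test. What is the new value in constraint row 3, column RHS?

Ratio test on column x — row 1: entry 0 ≤ 0; row 2: entry -2 ≤ 0; row 3: entry -1/3 ≤ 0; row 4: (4/3)/(4/3) = 1. Minimum is 1 at row 4 (y leaves); pivot element 4/3.
Divide row 4 by 4/3; eliminate column x from the other rows.
Row 3 update in column RHS: 29/3 − (-1/3)·1 = 10.

10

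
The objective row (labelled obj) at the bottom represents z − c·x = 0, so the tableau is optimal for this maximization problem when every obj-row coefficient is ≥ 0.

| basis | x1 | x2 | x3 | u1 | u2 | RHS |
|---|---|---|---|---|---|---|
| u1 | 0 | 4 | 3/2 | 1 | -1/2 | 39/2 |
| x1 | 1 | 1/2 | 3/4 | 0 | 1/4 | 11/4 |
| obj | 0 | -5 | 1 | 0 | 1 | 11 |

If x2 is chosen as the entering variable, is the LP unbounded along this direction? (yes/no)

Column x2 has positive entries in row(s) 1, 2, so the ratio test bounds it — not unbounded.

no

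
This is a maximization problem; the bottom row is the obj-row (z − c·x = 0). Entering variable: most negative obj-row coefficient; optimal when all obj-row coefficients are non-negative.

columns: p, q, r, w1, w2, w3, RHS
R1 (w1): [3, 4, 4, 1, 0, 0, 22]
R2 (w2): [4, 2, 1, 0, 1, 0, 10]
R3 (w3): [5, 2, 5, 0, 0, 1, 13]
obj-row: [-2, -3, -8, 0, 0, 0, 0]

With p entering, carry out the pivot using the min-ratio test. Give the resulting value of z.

Ratio test on column p — row 1: 22/3 = 22/3; row 2: 10/4 = 5/2; row 3: 13/5 = 13/5. Minimum is 5/2 at row 2 (w2 leaves); pivot element 4.
Pivot on row 2; the obj-row RHS becomes 0 − (-2)·(5/2) = 5.

5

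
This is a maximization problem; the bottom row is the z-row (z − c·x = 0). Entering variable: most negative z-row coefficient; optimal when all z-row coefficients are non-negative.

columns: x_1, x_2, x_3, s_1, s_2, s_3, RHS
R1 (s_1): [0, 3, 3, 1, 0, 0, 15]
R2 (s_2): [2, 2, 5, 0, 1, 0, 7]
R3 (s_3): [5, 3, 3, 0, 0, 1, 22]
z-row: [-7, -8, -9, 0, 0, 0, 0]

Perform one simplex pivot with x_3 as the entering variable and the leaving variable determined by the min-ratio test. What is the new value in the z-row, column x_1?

Ratio test on column x_3 — row 1: 15/3 = 5; row 2: 7/5 = 7/5; row 3: 22/3 = 22/3. Minimum is 7/5 at row 2 (s_2 leaves); pivot element 5.
Divide row 2 by 5; eliminate column x_3 from the other rows.
z-row update in column x_1: -7 − (-9)·(2/5) = -17/5.

-17/5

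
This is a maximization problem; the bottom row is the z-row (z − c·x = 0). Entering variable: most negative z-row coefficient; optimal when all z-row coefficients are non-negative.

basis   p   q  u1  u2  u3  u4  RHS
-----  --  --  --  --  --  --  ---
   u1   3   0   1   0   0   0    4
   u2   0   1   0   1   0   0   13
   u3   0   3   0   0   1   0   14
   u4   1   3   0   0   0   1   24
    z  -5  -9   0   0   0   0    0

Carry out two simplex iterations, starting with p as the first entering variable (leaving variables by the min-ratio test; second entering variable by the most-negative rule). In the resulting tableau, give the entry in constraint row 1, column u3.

0

Ratio test on column p — row 1: 4/3 = 4/3; row 2: entry 0 ≤ 0; row 3: entry 0 ≤ 0; row 4: 24/1 = 24. Minimum is 4/3 at row 1 (u1 leaves); pivot element 3.
Divide row 1 by 3; eliminate column p from the other rows.
Second iteration: most negative z-row entry is -9 in column q, so q enters.
Ratio test on column q — row 1: entry 0 ≤ 0; row 2: 13/1 = 13; row 3: 14/3 = 14/3; row 4: (68/3)/3 = 68/9. Minimum is 14/3 at row 3 (u3 leaves); pivot element 3.
Divide row 3 by 3; eliminate column q from the other rows.
After both pivots, the entry at constraint row 1, column u3 is 0.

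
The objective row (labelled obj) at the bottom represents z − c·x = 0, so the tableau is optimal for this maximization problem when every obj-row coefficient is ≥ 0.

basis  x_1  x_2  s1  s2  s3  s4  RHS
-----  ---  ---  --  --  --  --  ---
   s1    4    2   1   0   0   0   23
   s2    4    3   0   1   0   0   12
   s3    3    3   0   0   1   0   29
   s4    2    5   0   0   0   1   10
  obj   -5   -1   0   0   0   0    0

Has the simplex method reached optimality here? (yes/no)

The obj-row has a negative entry -5 in column x_1, so it is not optimal.

no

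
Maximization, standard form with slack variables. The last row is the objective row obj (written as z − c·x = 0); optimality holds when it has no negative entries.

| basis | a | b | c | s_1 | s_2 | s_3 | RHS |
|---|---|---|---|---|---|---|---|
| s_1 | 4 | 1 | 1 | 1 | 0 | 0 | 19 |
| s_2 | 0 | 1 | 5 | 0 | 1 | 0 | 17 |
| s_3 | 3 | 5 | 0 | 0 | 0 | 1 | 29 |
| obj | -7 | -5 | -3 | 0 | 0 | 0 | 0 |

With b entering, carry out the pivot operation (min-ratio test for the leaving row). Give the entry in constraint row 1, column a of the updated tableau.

Ratio test on column b — row 1: 19/1 = 19; row 2: 17/1 = 17; row 3: 29/5 = 29/5. Minimum is 29/5 at row 3 (s_3 leaves); pivot element 5.
Divide row 3 by 5; eliminate column b from the other rows.
Row 1 update in column a: 4 − 1·(3/5) = 17/5.

17/5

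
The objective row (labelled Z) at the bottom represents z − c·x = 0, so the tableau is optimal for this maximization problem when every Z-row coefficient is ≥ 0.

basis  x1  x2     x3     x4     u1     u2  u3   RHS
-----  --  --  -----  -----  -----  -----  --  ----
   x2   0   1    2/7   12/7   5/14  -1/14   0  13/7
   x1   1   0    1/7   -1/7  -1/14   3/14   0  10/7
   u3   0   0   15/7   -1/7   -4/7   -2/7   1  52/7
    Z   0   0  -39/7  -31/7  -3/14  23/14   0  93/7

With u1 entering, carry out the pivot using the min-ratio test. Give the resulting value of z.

Ratio test on column u1 — row 1: (13/7)/(5/14) = 26/5; row 2: entry -1/14 ≤ 0; row 3: entry -4/7 ≤ 0. Minimum is 26/5 at row 1 (x2 leaves); pivot element 5/14.
Pivot on row 1; the Z-row RHS becomes 93/7 − (-3/14)·(26/5) = 72/5.

72/5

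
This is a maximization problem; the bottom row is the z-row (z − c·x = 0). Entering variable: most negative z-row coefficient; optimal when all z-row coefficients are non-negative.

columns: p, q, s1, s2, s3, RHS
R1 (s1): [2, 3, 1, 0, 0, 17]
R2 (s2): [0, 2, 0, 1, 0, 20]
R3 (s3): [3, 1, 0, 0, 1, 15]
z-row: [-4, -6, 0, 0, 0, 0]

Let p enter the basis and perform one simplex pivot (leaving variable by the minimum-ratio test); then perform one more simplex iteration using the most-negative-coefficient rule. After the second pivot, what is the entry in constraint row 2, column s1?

Ratio test on column p — row 1: 17/2 = 17/2; row 2: entry 0 ≤ 0; row 3: 15/3 = 5. Minimum is 5 at row 3 (s3 leaves); pivot element 3.
Divide row 3 by 3; eliminate column p from the other rows.
Second iteration: most negative z-row entry is -14/3 in column q, so q enters.
Ratio test on column q — row 1: 7/(7/3) = 3; row 2: 20/2 = 10; row 3: 5/(1/3) = 15. Minimum is 3 at row 1 (s1 leaves); pivot element 7/3.
Divide row 1 by 7/3; eliminate column q from the other rows.
After both pivots, the entry at constraint row 2, column s1 is -6/7.

-6/7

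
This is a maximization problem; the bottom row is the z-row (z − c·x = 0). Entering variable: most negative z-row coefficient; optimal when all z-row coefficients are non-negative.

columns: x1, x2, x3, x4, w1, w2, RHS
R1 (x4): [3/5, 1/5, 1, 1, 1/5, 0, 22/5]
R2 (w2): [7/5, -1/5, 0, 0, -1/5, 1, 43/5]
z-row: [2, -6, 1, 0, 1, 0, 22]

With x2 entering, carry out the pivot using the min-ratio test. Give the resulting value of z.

154

Ratio test on column x2 — row 1: (22/5)/(1/5) = 22; row 2: entry -1/5 ≤ 0. Minimum is 22 at row 1 (x4 leaves); pivot element 1/5.
Pivot on row 1; the z-row RHS becomes 22 − (-6)·22 = 154.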